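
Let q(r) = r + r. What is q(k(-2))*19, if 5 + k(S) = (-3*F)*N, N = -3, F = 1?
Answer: 152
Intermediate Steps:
k(S) = 4 (k(S) = -5 - 3*1*(-3) = -5 - 3*(-3) = -5 + 9 = 4)
q(r) = 2*r
q(k(-2))*19 = (2*4)*19 = 8*19 = 152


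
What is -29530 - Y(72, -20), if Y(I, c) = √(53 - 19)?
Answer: -29530 - √34 ≈ -29536.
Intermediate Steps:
Y(I, c) = √34
-29530 - Y(72, -20) = -29530 - √34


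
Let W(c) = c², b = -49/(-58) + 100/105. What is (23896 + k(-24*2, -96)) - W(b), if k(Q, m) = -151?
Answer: 35221485659/1483524 ≈ 23742.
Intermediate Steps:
b = 2189/1218 (b = -49*(-1/58) + 100*(1/105) = 49/58 + 20/21 = 2189/1218 ≈ 1.7972)
(23896 + k(-24*2, -96)) - W(b) = (23896 - 151) - (2189/1218)² = 23745 - 1*4791721/1483524 = 23745 - 4791721/1483524 = 35221485659/1483524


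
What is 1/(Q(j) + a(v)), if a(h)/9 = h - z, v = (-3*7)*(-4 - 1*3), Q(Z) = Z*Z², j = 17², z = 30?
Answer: 1/24138622 ≈ 4.1427e-8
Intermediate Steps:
j = 289
Q(Z) = Z³
v = 147 (v = -21*(-4 - 3) = -21*(-7) = 147)
a(h) = -270 + 9*h (a(h) = 9*(h - 1*30) = 9*(h - 30) = 9*(-30 + h) = -270 + 9*h)
1/(Q(j) + a(v)) = 1/(289³ + (-270 + 9*147)) = 1/(24137569 + (-270 + 1323)) = 1/(24137569 + 1053) = 1/24138622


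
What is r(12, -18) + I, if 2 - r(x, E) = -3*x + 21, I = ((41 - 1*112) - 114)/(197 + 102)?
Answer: 4898/299 ≈ 16.381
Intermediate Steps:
I = -185/299 (I = ((41 - 112) - 114)/299 = (-71 - 114)*(1/299) = -185*1/299 = -185/299 ≈ -0.61873)
r(x, E) = -19 + 3*x (r(x, E) = 2 - (-3*x + 21) = 2 - (21 - 3*x) = 2 + (-21 + 3*x) = -19 + 3*x)
r(12, -18) + I = (-19 + 3*12) - 185/299 = (-19 + 36) - 185/299 = 17 - 185/299 = 4898/299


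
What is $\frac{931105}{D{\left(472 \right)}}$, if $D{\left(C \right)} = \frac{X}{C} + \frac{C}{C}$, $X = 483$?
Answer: $\frac{87896312}{191} \approx 4.6019 \cdot 10^{5}$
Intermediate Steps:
$D{\left(C \right)} = 1 + \frac{483}{C}$ ($D{\left(C \right)} = \frac{483}{C} + \frac{C}{C} = \frac{483}{C} + 1 = 1 + \frac{483}{C}$)
$\frac{931105}{D{\left(472 \right)}} = \frac{931105}{\frac{1}{472} \left(483 + 472\right)} = \frac{931105}{\frac{1}{472} \cdot 955} = \frac{931105}{\frac{955}{472}} = 931105 \cdot \frac{472}{955} = \frac{87896312}{191}$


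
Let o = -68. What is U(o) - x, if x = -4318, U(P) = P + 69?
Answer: 4319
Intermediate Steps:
U(P) = 69 + P
U(o) - x = (69 - 68) - 1*(-4318) = 1 + 4318 = 4319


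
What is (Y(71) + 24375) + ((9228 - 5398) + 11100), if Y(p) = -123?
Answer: 39182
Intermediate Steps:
(Y(71) + 24375) + ((9228 - 5398) + 11100) = (-123 + 24375) + ((9228 - 5398) + 11100) = 24252 + (3830 + 11100) = 24252 + 14930 = 39182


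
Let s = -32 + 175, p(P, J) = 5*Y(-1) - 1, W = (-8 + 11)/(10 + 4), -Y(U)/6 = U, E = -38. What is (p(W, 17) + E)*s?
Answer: -1287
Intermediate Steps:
Y(U) = -6*U
W = 3/14 ≈ 0.21429
p(P, J) = 29 (p(P, J) = 5*(-6*(-1)) - 1 = 5*6 - 1 = 30 - 1 = 29)
s = 143
(p(W, 17) + E)*s = (29 - 38)*143 = -9*143 = -1287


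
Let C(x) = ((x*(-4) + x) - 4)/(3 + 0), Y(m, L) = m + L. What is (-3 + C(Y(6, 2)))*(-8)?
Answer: 296/3 ≈ 98.667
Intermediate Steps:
Y(m, L) = L + m
C(x) = -4/3 - x (C(x) = ((-4*x + x) - 4)/3 = (-3*x - 4)*(⅓) = (-4 - 3*x)*(⅓) = -4/3 - x)
(-3 + C(Y(6, 2)))*(-8) = (-3 + (-4/3 - (2 + 6)))*(-8) = (-3 + (-4/3 - 1*8))*(-8) = (-3 + (-4/3 - 8))*(-8) = (-3 - 28/3)*(-8) = -37/3*(-8) = 296/3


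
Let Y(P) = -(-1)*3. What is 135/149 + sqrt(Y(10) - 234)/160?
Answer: 135/149 + I*sqrt(231)/160 ≈ 0.90604 + 0.094992*I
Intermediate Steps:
Y(P) = 3 (Y(P) = -1*(-3) = 3)
135/149 + sqrt(Y(10) - 234)/160 = 135/149 + sqrt(3 - 234)/160 = 135*(1/149) + sqrt(-231)*(1/160) = 135/149 + (I*sqrt(231))*(1/160) = 135/149 + I*sqrt(231)/160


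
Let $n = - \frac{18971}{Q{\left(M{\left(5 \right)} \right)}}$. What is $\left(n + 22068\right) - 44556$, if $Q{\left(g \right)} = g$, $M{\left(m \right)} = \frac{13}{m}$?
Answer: $- \frac{387199}{13} \approx -29785.0$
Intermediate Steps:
$n = - \frac{94855}{13}$ ($n = - \frac{18971}{13 \cdot \frac{1}{5}} = - \frac{18971}{\frac{13}{5}} = \left(-18971\right) \frac{5}{13} = - \frac{94855}{13} \approx -7296.5$)
$\left(n + 22068\right) - 44556 = \left(- \frac{94855}{13} + 22068\right) - 44556 = \frac{192029}{13} - 44556 = - \frac{387199}{13}$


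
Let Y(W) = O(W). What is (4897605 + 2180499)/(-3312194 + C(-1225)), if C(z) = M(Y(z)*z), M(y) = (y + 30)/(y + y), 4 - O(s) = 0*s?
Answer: -2312180640/1081983211 ≈ -2.1370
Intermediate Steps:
O(s) = 4 (O(s) = 4 - 0*s = 4 - 1*0 = 4 + 0 = 4)
Y(W) = 4
M(y) = (30 + y)/(2*y) (M(y) = (30 + y)/((2*y)) = (30 + y)*(1/(2*y)) = (30 + y)/(2*y))
C(z) = (30 + 4*z)/(8*z) (C(z) = (30 + 4*z)/(2*((4*z))) = (1/(4*z))*(30 + 4*z)/2 = (30 + 4*z)/(8*z))
(4897605 + 2180499)/(-3312194 + C(-1225)) = (4897605 + 2180499)/(-3312194 + (¼)*(15 + 2*(-1225))/(-1225)) = 7078104/(-3312194 + (¼)*(-1/1225)*(15 - 2450)) = 7078104/(-3312194 + (¼)*(-1/1225)*(-2435)) = 7078104/(-3312194 + 487/980) = 7078104/(-3245949633/980) = 7078104*(-980/3245949633) = -2312180640/1081983211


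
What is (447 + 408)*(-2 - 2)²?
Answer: 13680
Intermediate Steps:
(447 + 408)*(-2 - 2)² = 855*(-4)² = 855*16 = 13680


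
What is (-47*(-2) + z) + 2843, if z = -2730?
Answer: 207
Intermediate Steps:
(-47*(-2) + z) + 2843 = (-47*(-2) - 2730) + 2843 = (-1*(-94) - 2730) + 2843 = (94 - 2730) + 2843 = -2636 + 2843 = 207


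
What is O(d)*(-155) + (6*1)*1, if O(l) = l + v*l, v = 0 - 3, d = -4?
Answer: -1234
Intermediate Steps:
v = -3
O(l) = -2*l (O(l) = l - 3*l = -2*l)
O(d)*(-155) + (6*1)*1 = -2*(-4)*(-155) + (6*1)*1 = 8*(-155) + 6*1 = -1240 + 6 = -1234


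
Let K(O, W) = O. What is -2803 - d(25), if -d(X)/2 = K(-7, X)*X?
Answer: -3153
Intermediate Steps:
d(X) = 14*X (d(X) = -(-14)*X = 14*X)
-2803 - d(25) = -2803 - 14*25 = -2803 - 1*350 = -2803 - 350 = -3153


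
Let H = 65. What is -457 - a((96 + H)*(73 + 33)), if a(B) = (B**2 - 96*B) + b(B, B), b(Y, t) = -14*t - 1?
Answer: -289371552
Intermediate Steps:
b(Y, t) = -1 - 14*t
a(B) = -1 + B**2 - 110*B (a(B) = (B**2 - 96*B) + (-1 - 14*B) = -1 + B**2 - 110*B)
-457 - a((96 + H)*(73 + 33)) = -457 - (-1 + ((96 + 65)*(73 + 33))**2 - 110*(96 + 65)*(73 + 33)) = -457 - (-1 + (161*106)**2 - 17710*106) = -457 - (-1 + 17066**2 - 110*17066) = -457 - (-1 + 291248356 - 1877260) = -457 - 1*289371095 = -457 - 289371095 = -289371552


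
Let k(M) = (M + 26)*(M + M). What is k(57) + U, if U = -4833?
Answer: 4629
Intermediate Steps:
k(M) = 2*M*(26 + M) (k(M) = (26 + M)*(2*M) = 2*M*(26 + M))
k(57) + U = 2*57*(26 + 57) - 4833 = 2*57*83 - 4833 = 9462 - 4833 = 4629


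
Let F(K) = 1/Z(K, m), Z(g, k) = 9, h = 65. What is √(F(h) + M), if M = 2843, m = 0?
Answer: 2*√6397/3 ≈ 53.321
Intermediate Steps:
F(K) = ⅑ (F(K) = 1/9 = ⅑)
√(F(h) + M) = √(⅑ + 2843) = √(25588/9) = 2*√6397/3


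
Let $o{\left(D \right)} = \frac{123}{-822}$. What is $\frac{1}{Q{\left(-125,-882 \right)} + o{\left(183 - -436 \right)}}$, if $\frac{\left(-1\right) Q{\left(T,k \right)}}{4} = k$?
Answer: $\frac{274}{966631} \approx 0.00028346$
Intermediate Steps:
$Q{\left(T,k \right)} = - 4 k$
$o{\left(D \right)} = - \frac{41}{274}$ ($o{\left(D \right)} = 123 \left(- \frac{1}{822}\right) = - \frac{41}{274}$)
$\frac{1}{Q{\left(-125,-882 \right)} + o{\left(183 - -436 \right)}} = \frac{1}{\left(-4\right) \left(-882\right) - \frac{41}{274}} = \frac{1}{3528 - \frac{41}{274}} = \frac{1}{\frac{966631}{274}} = \frac{274}{966631}$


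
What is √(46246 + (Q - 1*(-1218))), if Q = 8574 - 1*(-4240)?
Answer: √60278 ≈ 245.52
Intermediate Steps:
Q = 12814 (Q = 8574 + 4240 = 12814)
√(46246 + (Q - 1*(-1218))) = √(46246 + (12814 - 1*(-1218))) = √(46246 + (12814 + 1218)) = √(46246 + 14032) = √60278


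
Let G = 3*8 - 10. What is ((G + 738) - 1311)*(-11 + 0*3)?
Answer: 6149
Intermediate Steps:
G = 14 (G = 24 - 10 = 14)
((G + 738) - 1311)*(-11 + 0*3) = ((14 + 738) - 1311)*(-11 + 0*3) = (752 - 1311)*(-11 + 0) = -559*(-11) = 6149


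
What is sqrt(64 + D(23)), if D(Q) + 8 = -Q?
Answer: sqrt(33) ≈ 5.7446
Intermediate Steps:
D(Q) = -8 - Q
sqrt(64 + D(23)) = sqrt(64 + (-8 - 1*23)) = sqrt(64 + (-8 - 23)) = sqrt(64 - 31) = sqrt(33)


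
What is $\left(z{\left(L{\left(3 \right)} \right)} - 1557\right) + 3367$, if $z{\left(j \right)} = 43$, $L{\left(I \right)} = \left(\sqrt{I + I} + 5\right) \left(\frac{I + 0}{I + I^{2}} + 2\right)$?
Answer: $1853$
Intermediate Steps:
$L{\left(I \right)} = \left(2 + \frac{I}{I + I^{2}}\right) \left(5 + \sqrt{2} \sqrt{I}\right)$ ($L{\left(I \right)} = \left(\sqrt{2 I} + 5\right) \left(\frac{I}{I + I^{2}} + 2\right) = \left(\sqrt{2} \sqrt{I} + 5\right) \left(2 + \frac{I}{I + I^{2}}\right) = \left(5 + \sqrt{2} \sqrt{I}\right) \left(2 + \frac{I}{I + I^{2}}\right) = \left(2 + \frac{I}{I + I^{2}}\right) \left(5 + \sqrt{2} \sqrt{I}\right)$)
$\left(z{\left(L{\left(3 \right)} \right)} - 1557\right) + 3367 = \left(43 - 1557\right) + 3367 = -1514 + 3367 = 1853$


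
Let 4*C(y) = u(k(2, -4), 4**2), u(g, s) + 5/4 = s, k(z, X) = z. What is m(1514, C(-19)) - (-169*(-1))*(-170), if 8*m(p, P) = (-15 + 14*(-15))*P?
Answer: 3664165/128 ≈ 28626.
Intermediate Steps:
u(g, s) = -5/4 + s
C(y) = 59/16 (C(y) = (-5/4 + 4**2)/4 = (-5/4 + 16)/4 = (1/4)*(59/4) = 59/16)
m(p, P) = -225*P/8 (m(p, P) = ((-15 + 14*(-15))*P)/8 = ((-15 - 210)*P)/8 = (-225*P)/8 = -225*P/8)
m(1514, C(-19)) - (-169*(-1))*(-170) = -225/8*59/16 - (-169*(-1))*(-170) = -13275/128 - 169*(-170) = -13275/128 - 1*(-28730) = -13275/128 + 28730 = 3664165/128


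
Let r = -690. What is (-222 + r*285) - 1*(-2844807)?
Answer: 2647935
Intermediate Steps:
(-222 + r*285) - 1*(-2844807) = (-222 - 690*285) - 1*(-2844807) = (-222 - 196650) + 2844807 = -196872 + 2844807 = 2647935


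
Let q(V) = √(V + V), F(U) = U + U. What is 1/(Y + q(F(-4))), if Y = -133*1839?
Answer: -244587/59822800585 - 4*I/59822800585 ≈ -4.0885e-6 - 6.6864e-11*I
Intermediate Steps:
F(U) = 2*U
Y = -244587
q(V) = √2*√V (q(V) = √(2*V) = √2*√V)
1/(Y + q(F(-4))) = 1/(-244587 + √2*√(2*(-4))) = 1/(-244587 + √2*√(-8)) = 1/(-244587 + √2*(2*I*√2)) = 1/(-244587 + 4*I) = (-244587 - 4*I)/59822800585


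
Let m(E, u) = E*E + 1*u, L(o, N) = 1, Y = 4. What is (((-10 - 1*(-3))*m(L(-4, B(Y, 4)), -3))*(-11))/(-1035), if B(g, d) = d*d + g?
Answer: 154/1035 ≈ 0.14879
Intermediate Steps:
B(g, d) = g + d² (B(g, d) = d² + g = g + d²)
m(E, u) = u + E² (m(E, u) = E² + u = u + E²)
(((-10 - 1*(-3))*m(L(-4, B(Y, 4)), -3))*(-11))/(-1035) = (((-10 - 1*(-3))*(-3 + 1²))*(-11))/(-1035) = (((-10 + 3)*(-3 + 1))*(-11))*(-1/1035) = (-7*(-2)*(-11))*(-1/1035) = (14*(-11))*(-1/1035) = -154*(-1/1035) = 154/1035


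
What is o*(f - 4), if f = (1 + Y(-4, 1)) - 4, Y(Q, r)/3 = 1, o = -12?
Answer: 48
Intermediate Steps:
Y(Q, r) = 3 (Y(Q, r) = 3*1 = 3)
f = 0 (f = (1 + 3) - 4 = 4 - 4 = 0)
o*(f - 4) = -12*(0 - 4) = -12*(-4) = 48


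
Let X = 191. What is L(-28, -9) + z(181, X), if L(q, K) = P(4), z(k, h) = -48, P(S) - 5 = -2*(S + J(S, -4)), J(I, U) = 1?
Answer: -53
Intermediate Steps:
P(S) = 3 - 2*S (P(S) = 5 - 2*(S + 1) = 5 - 2*(1 + S) = 5 + (-2 - 2*S) = 3 - 2*S)
L(q, K) = -5 (L(q, K) = 3 - 2*4 = 3 - 8 = -5)
L(-28, -9) + z(181, X) = -5 - 48 = -53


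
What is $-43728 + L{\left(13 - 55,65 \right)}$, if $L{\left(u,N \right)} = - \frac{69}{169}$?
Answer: $- \frac{7390101}{169} \approx -43728.0$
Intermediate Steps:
$L{\left(u,N \right)} = - \frac{69}{169}$ ($L{\left(u,N \right)} = \left(-69\right) \frac{1}{169} = - \frac{69}{169}$)
$-43728 + L{\left(13 - 55,65 \right)} = -43728 - \frac{69}{169} = - \frac{7390101}{169}$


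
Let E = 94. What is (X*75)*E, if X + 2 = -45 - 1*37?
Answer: -592200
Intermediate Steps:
X = -84 (X = -2 + (-45 - 1*37) = -2 + (-45 - 37) = -2 - 82 = -84)
(X*75)*E = -84*75*94 = -6300*94 = -592200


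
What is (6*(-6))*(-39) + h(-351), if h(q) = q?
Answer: 1053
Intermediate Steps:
(6*(-6))*(-39) + h(-351) = (6*(-6))*(-39) - 351 = -36*(-39) - 351 = 1404 - 351 = 1053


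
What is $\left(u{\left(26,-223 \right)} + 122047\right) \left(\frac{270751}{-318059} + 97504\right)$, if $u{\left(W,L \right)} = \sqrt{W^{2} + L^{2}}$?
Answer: $\frac{3784891538607295}{318059} + \frac{31011753985 \sqrt{50405}}{318059} \approx 1.1922 \cdot 10^{10}$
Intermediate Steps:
$u{\left(W,L \right)} = \sqrt{L^{2} + W^{2}}$
$\left(u{\left(26,-223 \right)} + 122047\right) \left(\frac{270751}{-318059} + 97504\right) = \left(\sqrt{\left(-223\right)^{2} + 26^{2}} + 122047\right) \left(\frac{270751}{-318059} + 97504\right) = \left(\sqrt{49729 + 676} + 122047\right) \left(270751 \left(- \frac{1}{318059}\right) + 97504\right) = \left(\sqrt{50405} + 122047\right) \left(- \frac{270751}{318059} + 97504\right) = \left(122047 + \sqrt{50405}\right) \frac{31011753985}{318059} = \frac{3784891538607295}{318059} + \frac{31011753985 \sqrt{50405}}{318059}$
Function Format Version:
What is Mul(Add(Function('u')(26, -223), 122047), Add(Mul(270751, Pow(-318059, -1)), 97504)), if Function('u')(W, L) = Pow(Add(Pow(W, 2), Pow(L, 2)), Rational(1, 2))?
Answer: Add(Rational(3784891538607295, 318059), Mul(Rational(31011753985, 318059), Pow(50405, Rational(1, 2)))) ≈ 1.1922e+10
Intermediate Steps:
Function('u')(W, L) = Pow(Add(Pow(L, 2), Pow(W, 2)), Rational(1, 2))
Mul(Add(Function('u')(26, -223), 122047), Add(Mul(270751, Pow(-318059, -1)), 97504)) = Mul(Add(Pow(Add(Pow(-223, 2), Pow(26, 2)), Rational(1, 2)), 122047), Add(Mul(270751, Pow(-318059, -1)), 97504)) = Mul(Add(Pow(Add(49729, 676), Rational(1, 2)), 122047), Add(Mul(270751, Rational(-1, 318059)), 97504)) = Mul(Add(Pow(50405, Rational(1, 2)), 122047), Add(Rational(-270751, 318059), 97504)) = Mul(Add(122047, Pow(50405, Rational(1, 2))), Rational(31011753985, 318059)) = Add(Rational(3784891538607295, 318059), Mul(Rational(31011753985, 318059), Pow(50405, Rational(1, 2))))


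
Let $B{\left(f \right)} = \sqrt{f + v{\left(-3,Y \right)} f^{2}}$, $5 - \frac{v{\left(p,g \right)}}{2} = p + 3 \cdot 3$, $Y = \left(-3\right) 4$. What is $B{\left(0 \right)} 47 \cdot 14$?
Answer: $0$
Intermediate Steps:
$Y = -12$
$v{\left(p,g \right)} = -8 - 2 p$ ($v{\left(p,g \right)} = 10 - 2 \left(p + 3 \cdot 3\right) = 10 - 2 \left(p + 9\right) = 10 - 2 \left(9 + p\right) = 10 - \left(18 + 2 p\right) = -8 - 2 p$)
$B{\left(f \right)} = \sqrt{f - 2 f^{2}}$ ($B{\left(f \right)} = \sqrt{f + \left(-8 - -6\right) f^{2}} = \sqrt{f + \left(-8 + 6\right) f^{2}} = \sqrt{f - 2 f^{2}}$)
$B{\left(0 \right)} 47 \cdot 14 = \sqrt{0 \left(1 - 0\right)} 47 \cdot 14 = \sqrt{0 \left(1 + 0\right)} 47 \cdot 14 = \sqrt{0 \cdot 1} \cdot 47 \cdot 14 = \sqrt{0} \cdot 47 \cdot 14 = 0 \cdot 47 \cdot 14 = 0 \cdot 14 = 0$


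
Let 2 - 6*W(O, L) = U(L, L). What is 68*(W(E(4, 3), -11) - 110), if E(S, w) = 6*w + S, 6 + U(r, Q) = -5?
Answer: -21998/3 ≈ -7332.7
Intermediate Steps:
U(r, Q) = -11 (U(r, Q) = -6 - 5 = -11)
E(S, w) = S + 6*w
W(O, L) = 13/6 (W(O, L) = 1/3 - 1/6*(-11) = 1/3 + 11/6 = 13/6)
68*(W(E(4, 3), -11) - 110) = 68*(13/6 - 110) = 68*(-647/6) = -21998/3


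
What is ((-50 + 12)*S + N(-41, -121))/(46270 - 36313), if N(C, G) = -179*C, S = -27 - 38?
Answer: 9809/9957 ≈ 0.98514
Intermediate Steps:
S = -65
((-50 + 12)*S + N(-41, -121))/(46270 - 36313) = ((-50 + 12)*(-65) - 179*(-41))/(46270 - 36313) = (-38*(-65) + 7339)/9957 = (2470 + 7339)*(1/9957) = 9809*(1/9957) = 9809/9957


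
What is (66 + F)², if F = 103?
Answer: 28561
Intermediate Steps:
(66 + F)² = (66 + 103)² = 169² = 28561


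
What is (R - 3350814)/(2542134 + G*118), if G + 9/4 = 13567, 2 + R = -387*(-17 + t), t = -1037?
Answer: -5885836/8285549 ≈ -0.71037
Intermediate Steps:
R = 407896 (R = -2 - 387*(-17 - 1037) = -2 - 387*(-1054) = -2 + 407898 = 407896)
G = 54259/4 (G = -9/4 + 13567 = 54259/4 ≈ 13565.)
(R - 3350814)/(2542134 + G*118) = (407896 - 3350814)/(2542134 + (54259/4)*118) = -2942918/(2542134 + 3201281/2) = -2942918/8285549/2 = -2942918*2/8285549 = -5885836/8285549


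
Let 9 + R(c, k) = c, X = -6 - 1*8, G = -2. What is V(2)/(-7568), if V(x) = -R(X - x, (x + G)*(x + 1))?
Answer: -25/7568 ≈ -0.0033034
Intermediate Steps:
X = -14 (X = -6 - 8 = -14)
R(c, k) = -9 + c
V(x) = 23 + x (V(x) = -(-9 + (-14 - x)) = -(-23 - x) = 23 + x)
V(2)/(-7568) = (23 + 2)/(-7568) = 25*(-1/7568) = -25/7568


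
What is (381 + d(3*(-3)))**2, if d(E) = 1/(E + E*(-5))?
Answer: 188156089/1296 ≈ 1.4518e+5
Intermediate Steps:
d(E) = -1/(4*E) (d(E) = 1/(E - 5*E) = 1/(-4*E) = -1/(4*E))
(381 + d(3*(-3)))**2 = (381 - 1/(4*(3*(-3))))**2 = (381 - 1/4/(-9))**2 = (381 - 1/4*(-1/9))**2 = (381 + 1/36)**2 = (13717/36)**2 = 188156089/1296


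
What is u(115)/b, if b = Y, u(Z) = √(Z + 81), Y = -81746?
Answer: -1/5839 ≈ -0.00017126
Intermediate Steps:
u(Z) = √(81 + Z)
b = -81746
u(115)/b = √(81 + 115)/(-81746) = √196*(-1/81746) = 14*(-1/81746) = -1/5839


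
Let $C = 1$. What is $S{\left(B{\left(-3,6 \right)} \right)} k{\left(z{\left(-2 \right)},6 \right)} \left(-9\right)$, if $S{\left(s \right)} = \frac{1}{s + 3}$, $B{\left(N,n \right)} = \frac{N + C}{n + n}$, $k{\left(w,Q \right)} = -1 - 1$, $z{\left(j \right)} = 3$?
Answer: $\frac{108}{17} \approx 6.3529$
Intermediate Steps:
$k{\left(w,Q \right)} = -2$ ($k{\left(w,Q \right)} = -1 - 1 = -2$)
$B{\left(N,n \right)} = \frac{1 + N}{2 n}$ ($B{\left(N,n \right)} = \frac{N + 1}{n + n} = \frac{1 + N}{2 n}$)
$S{\left(s \right)} = \frac{1}{3 + s}$
$S{\left(B{\left(-3,6 \right)} \right)} k{\left(z{\left(-2 \right)},6 \right)} \left(-9\right) = \frac{1}{3 + \frac{1 - 3}{2 \cdot 6}} \left(-2\right) \left(-9\right) = \frac{1}{3 + \frac{1}{2} \cdot \frac{1}{6} \left(-2\right)} \left(-2\right) \left(-9\right) = \frac{1}{3 - \frac{1}{6}} \left(-2\right) \left(-9\right) = \frac{1}{\frac{17}{6}} \left(-2\right) \left(-9\right) = \frac{6}{17} \left(-2\right) \left(-9\right) = \left(- \frac{12}{17}\right) \left(-9\right) = \frac{108}{17}$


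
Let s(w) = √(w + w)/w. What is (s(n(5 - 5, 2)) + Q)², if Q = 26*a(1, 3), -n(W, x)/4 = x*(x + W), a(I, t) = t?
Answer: (312 - I*√2)²/16 ≈ 6083.9 - 55.154*I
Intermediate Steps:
n(W, x) = -4*x*(W + x) (n(W, x) = -4*x*(x + W) = -4*x*(W + x))
s(w) = √2/√w (s(w) = √(2*w)/w = (√2*√w)/w = √2/√w)
Q = 78 (Q = 26*3 = 78)
(s(n(5 - 5, 2)) + Q)² = (√2/√(-4*2*((5 - 5) + 2)) + 78)² = (√2/√(-4*2*(0 + 2)) + 78)² = (√2/√(-4*2*2) + 78)² = (√2/√(-16) + 78)² = (√2*(-I/4) + 78)² = (-I*√2/4 + 78)² = (78 - I*√2/4)²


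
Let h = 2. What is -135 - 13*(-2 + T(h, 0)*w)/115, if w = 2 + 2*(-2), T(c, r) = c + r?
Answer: -15447/115 ≈ -134.32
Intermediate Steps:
w = -2 (w = 2 - 4 = -2)
-135 - 13*(-2 + T(h, 0)*w)/115 = -135 - 13*(-2 + (2 + 0)*(-2))/115 = -135 - 13*(-2 + 2*(-2))/115 = -135 - 13*(-2 - 4)/115 = -135 - (-78)/115 = -135 - 13*(-6/115) = -135 + 78/115 = -15447/115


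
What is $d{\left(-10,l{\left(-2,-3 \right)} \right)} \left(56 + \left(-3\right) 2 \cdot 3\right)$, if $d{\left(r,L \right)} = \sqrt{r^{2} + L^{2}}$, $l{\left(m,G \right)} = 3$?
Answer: $38 \sqrt{109} \approx 396.73$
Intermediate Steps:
$d{\left(r,L \right)} = \sqrt{L^{2} + r^{2}}$
$d{\left(-10,l{\left(-2,-3 \right)} \right)} \left(56 + \left(-3\right) 2 \cdot 3\right) = \sqrt{3^{2} + \left(-10\right)^{2}} \left(56 + \left(-3\right) 2 \cdot 3\right) = \sqrt{9 + 100} \left(56 - 18\right) = \sqrt{109} \left(56 - 18\right) = \sqrt{109} \cdot 38 = 38 \sqrt{109}$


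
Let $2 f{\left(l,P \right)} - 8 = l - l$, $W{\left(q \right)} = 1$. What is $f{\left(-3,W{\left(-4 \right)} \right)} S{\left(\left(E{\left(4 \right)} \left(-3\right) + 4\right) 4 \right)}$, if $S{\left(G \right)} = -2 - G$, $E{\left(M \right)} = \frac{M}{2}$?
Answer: $24$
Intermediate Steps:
$E{\left(M \right)} = \frac{M}{2}$ ($E{\left(M \right)} = M \frac{1}{2} = \frac{M}{2}$)
$f{\left(l,P \right)} = 4$ ($f{\left(l,P \right)} = 4 + \frac{l - l}{2} = 4 + \frac{1}{2} \cdot 0 = 4 + 0 = 4$)
$f{\left(-3,W{\left(-4 \right)} \right)} S{\left(\left(E{\left(4 \right)} \left(-3\right) + 4\right) 4 \right)} = 4 \left(-2 - \left(\frac{1}{2} \cdot 4 \left(-3\right) + 4\right) 4\right) = 4 \left(-2 - \left(2 \left(-3\right) + 4\right) 4\right) = 4 \left(-2 - \left(-6 + 4\right) 4\right) = 4 \left(-2 - \left(-2\right) 4\right) = 4 \left(-2 - -8\right) = 4 \left(-2 + 8\right) = 4 \cdot 6 = 24$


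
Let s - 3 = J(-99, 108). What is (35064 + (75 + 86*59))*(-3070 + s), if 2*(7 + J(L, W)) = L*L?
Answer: 146898089/2 ≈ 7.3449e+7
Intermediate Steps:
J(L, W) = -7 + L²/2 (J(L, W) = -7 + (L*L)/2 = -7 + L²/2)
s = 9793/2 (s = 3 + (-7 + (½)*(-99)²) = 3 + (-7 + (½)*9801) = 3 + (-7 + 9801/2) = 3 + 9787/2 = 9793/2 ≈ 4896.5)
(35064 + (75 + 86*59))*(-3070 + s) = (35064 + (75 + 86*59))*(-3070 + 9793/2) = (35064 + (75 + 5074))*(3653/2) = (35064 + 5149)*(3653/2) = 40213*(3653/2) = 146898089/2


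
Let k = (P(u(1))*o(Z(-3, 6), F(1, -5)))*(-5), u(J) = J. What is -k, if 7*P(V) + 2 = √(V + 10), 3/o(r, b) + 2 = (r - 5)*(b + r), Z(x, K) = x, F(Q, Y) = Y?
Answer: -15/217 + 15*√11/434 ≈ 0.045505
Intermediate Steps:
o(r, b) = 3/(-2 + (-5 + r)*(b + r)) (o(r, b) = 3/(-2 + (r - 5)*(b + r)) = 3/(-2 + (-5 + r)*(b + r)))
P(V) = -2/7 + √(10 + V)/7 (P(V) = -2/7 + √(V + 10)/7 = -2/7 + √(10 + V)/7)
k = 15/217 - 15*√11/434 (k = ((-2/7 + √(10 + 1)/7)*(3/(-2 + (-3)² - 5*(-5) - 5*(-3) - 5*(-3))))*(-5) = ((-2/7 + √11/7)*(3/(-2 + 9 + 25 + 15 + 15)))*(-5) = ((-2/7 + √11/7)*(3/62))*(-5) = (-3/217 + 3*√11/434)*(-5) = 15/217 - 15*√11/434 ≈ -0.045505)
-k = -(15/217 - 15*√11/434) = -15/217 + 15*√11/434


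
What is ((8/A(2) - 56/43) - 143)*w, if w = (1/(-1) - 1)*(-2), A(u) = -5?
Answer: -125476/215 ≈ -583.61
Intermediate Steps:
w = 4 (w = (-1 - 1)*(-2) = -2*(-2) = 4)
((8/A(2) - 56/43) - 143)*w = ((8/(-5) - 56/43) - 143)*4 = ((8*(-⅕) - 56*1/43) - 143)*4 = ((-8/5 - 56/43) - 143)*4 = (-624/215 - 143)*4 = -31369/215*4 = -125476/215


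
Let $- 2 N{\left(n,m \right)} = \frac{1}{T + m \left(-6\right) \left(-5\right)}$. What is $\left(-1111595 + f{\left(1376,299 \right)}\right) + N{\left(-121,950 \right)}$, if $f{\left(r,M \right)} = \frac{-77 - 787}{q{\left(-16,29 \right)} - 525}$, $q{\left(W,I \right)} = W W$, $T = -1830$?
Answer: $- \frac{15949630308209}{14348460} \approx -1.1116 \cdot 10^{6}$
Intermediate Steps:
$q{\left(W,I \right)} = W^{2}$
$N{\left(n,m \right)} = - \frac{1}{2 \left(-1830 + 30 m\right)}$ ($N{\left(n,m \right)} = - \frac{1}{2 \left(-1830 + m \left(-6\right) \left(-5\right)\right)} = - \frac{1}{2 \left(-1830 + - 6 m \left(-5\right)\right)} = - \frac{1}{2 \left(-1830 + 30 m\right)}$)
$f{\left(r,M \right)} = \frac{864}{269}$ ($f{\left(r,M \right)} = \frac{-77 - 787}{\left(-16\right)^{2} - 525} = - \frac{864}{256 - 525} = - \frac{864}{-269} = \left(-864\right) \left(- \frac{1}{269}\right) = \frac{864}{269}$)
$\left(-1111595 + f{\left(1376,299 \right)}\right) + N{\left(-121,950 \right)} = \left(-1111595 + \frac{864}{269}\right) - \frac{1}{-3660 + 60 \cdot 950} = - \frac{299018191}{269} - \frac{1}{-3660 + 57000} = - \frac{299018191}{269} - \frac{1}{53340} = - \frac{15949630308209}{14348460}$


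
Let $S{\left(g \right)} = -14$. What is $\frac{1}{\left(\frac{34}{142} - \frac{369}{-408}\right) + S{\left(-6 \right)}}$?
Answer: $- \frac{9656}{124139} \approx -0.077784$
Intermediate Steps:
$\frac{1}{\left(\frac{34}{142} - \frac{369}{-408}\right) + S{\left(-6 \right)}} = \frac{1}{\left(\frac{34}{142} - \frac{369}{-408}\right) - 14} = \frac{1}{\left(34 \cdot \frac{1}{142} - - \frac{123}{136}\right) - 14} = \frac{1}{\left(\frac{17}{71} + \frac{123}{136}\right) - 14} = \frac{1}{\frac{11045}{9656} - 14} = \frac{1}{- \frac{124139}{9656}} = - \frac{9656}{124139}$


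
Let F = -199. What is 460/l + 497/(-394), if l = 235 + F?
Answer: 40837/3546 ≈ 11.516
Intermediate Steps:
l = 36 (l = 235 - 199 = 36)
460/l + 497/(-394) = 460/36 + 497/(-394) = 460*(1/36) + 497*(-1/394) = 115/9 - 497/394 = 40837/3546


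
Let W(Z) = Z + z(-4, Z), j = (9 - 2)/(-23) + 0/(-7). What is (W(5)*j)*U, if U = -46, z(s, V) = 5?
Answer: 140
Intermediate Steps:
j = -7/23 (j = 7*(-1/23) + 0*(-⅐) = -7/23 + 0 = -7/23 ≈ -0.30435)
W(Z) = 5 + Z (W(Z) = Z + 5 = 5 + Z)
(W(5)*j)*U = ((5 + 5)*(-7/23))*(-46) = (10*(-7/23))*(-46) = -70/23*(-46) = 140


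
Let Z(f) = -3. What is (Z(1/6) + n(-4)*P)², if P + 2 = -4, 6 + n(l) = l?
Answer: 3249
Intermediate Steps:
n(l) = -6 + l
P = -6 (P = -2 - 4 = -6)
(Z(1/6) + n(-4)*P)² = (-3 + (-6 - 4)*(-6))² = (-3 - 10*(-6))² = (-3 + 60)² = 57² = 3249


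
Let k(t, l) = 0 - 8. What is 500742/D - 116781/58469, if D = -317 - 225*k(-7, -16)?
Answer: 29104697775/86709527 ≈ 335.66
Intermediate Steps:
k(t, l) = -8
D = 1483 (D = -317 - 225*(-8) = -317 + 1800 = 1483)
500742/D - 116781/58469 = 500742/1483 - 116781/58469 = 29104697775/86709527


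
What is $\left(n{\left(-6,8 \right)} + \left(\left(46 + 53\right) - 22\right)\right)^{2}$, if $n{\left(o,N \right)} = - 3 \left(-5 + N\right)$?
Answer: $4624$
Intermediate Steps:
$n{\left(o,N \right)} = 15 - 3 N$
$\left(n{\left(-6,8 \right)} + \left(\left(46 + 53\right) - 22\right)\right)^{2} = \left(\left(15 - 24\right) + \left(\left(46 + 53\right) - 22\right)\right)^{2} = \left(\left(15 - 24\right) + \left(99 - 22\right)\right)^{2} = \left(-9 + 77\right)^{2} = 68^{2} = 4624$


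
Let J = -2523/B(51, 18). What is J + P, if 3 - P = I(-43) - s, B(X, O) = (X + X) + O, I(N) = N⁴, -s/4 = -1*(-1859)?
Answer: -137050201/40 ≈ -3.4263e+6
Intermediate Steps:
s = -7436 (s = -(-4)*(-1859) = -4*1859 = -7436)
B(X, O) = O + 2*X (B(X, O) = 2*X + O = O + 2*X)
P = -3426234 (P = 3 - ((-43)⁴ - 1*(-7436)) = 3 - (3418801 + 7436) = 3 - 1*3426237 = 3 - 3426237 = -3426234)
J = -841/40 (J = -2523/(18 + 2*51) = -2523/(18 + 102) = -2523/120 = -2523*1/120 = -841/40 ≈ -21.025)
J + P = -841/40 - 3426234 = -137050201/40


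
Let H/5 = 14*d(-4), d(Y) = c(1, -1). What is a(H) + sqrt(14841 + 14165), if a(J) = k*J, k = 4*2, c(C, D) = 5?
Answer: 2800 + sqrt(29006) ≈ 2970.3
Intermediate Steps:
d(Y) = 5
H = 350 (H = 5*(14*5) = 5*70 = 350)
k = 8
a(J) = 8*J
a(H) + sqrt(14841 + 14165) = 8*350 + sqrt(14841 + 14165) = 2800 + sqrt(29006)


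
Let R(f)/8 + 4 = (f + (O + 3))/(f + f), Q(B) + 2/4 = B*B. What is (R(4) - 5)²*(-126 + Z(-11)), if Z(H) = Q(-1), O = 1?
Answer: -211091/2 ≈ -1.0555e+5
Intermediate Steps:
Q(B) = -½ + B² (Q(B) = -½ + B*B = -½ + B²)
Z(H) = ½ (Z(H) = -½ + (-1)² = -½ + 1 = ½)
R(f) = -32 + 4*(4 + f)/f (R(f) = -32 + 8*((f + (1 + 3))/(f + f)) = -32 + 8*((f + 4)/((2*f))) = -32 + 8*((4 + f)*(1/(2*f))) = -32 + 8*((4 + f)/(2*f)) = -32 + 4*(4 + f)/f)
(R(4) - 5)²*(-126 + Z(-11)) = ((-28 + 16/4) - 5)²*(-126 + ½) = ((-28 + 16*(¼)) - 5)²*(-251/2) = ((-28 + 4) - 5)²*(-251/2) = (-24 - 5)²*(-251/2) = (-29)²*(-251/2) = 841*(-251/2) = -211091/2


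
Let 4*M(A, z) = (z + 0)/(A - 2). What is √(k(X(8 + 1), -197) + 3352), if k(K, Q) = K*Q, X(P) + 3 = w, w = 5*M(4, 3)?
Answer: √57178/4 ≈ 59.780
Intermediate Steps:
M(A, z) = z/(4*(-2 + A)) (M(A, z) = ((z + 0)/(A - 2))/4 = (z/(-2 + A))/4 = z/(4*(-2 + A)))
w = 15/8 (w = 5*((¼)*3/(-2 + 4)) = 5*((¼)*3/2) = 5*((¼)*3*(½)) = 5*(3/8) = 15/8 ≈ 1.8750)
X(P) = -9/8 (X(P) = -3 + 15/8 = -9/8)
√(k(X(8 + 1), -197) + 3352) = √(-9/8*(-197) + 3352) = √(1773/8 + 3352) = √(28589/8) = √57178/4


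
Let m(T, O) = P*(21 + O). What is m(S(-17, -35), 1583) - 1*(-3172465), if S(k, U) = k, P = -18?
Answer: 3143593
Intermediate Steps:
m(T, O) = -378 - 18*O (m(T, O) = -18*(21 + O) = -378 - 18*O)
m(S(-17, -35), 1583) - 1*(-3172465) = (-378 - 18*1583) - 1*(-3172465) = (-378 - 28494) + 3172465 = -28872 + 3172465 = 3143593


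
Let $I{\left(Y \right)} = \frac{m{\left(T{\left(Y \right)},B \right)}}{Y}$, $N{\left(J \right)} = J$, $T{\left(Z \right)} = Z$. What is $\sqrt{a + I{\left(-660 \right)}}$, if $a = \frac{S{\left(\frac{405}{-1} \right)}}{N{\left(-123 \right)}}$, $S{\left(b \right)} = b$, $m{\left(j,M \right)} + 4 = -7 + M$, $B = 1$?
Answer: $\frac{\sqrt{24221406}}{2706} \approx 1.8187$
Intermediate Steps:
$m{\left(j,M \right)} = -11 + M$ ($m{\left(j,M \right)} = -4 + \left(-7 + M\right) = -11 + M$)
$I{\left(Y \right)} = - \frac{10}{Y}$ ($I{\left(Y \right)} = \frac{-11 + 1}{Y} = - \frac{10}{Y}$)
$a = \frac{135}{41}$ ($a = \frac{405 \frac{1}{-1}}{-123} = 405 \left(-1\right) \left(- \frac{1}{123}\right) = \left(-405\right) \left(- \frac{1}{123}\right) = \frac{135}{41} \approx 3.2927$)
$\sqrt{a + I{\left(-660 \right)}} = \sqrt{\frac{135}{41} - \frac{10}{-660}} = \sqrt{\frac{135}{41} - - \frac{1}{66}} = \sqrt{\frac{135}{41} + \frac{1}{66}} = \sqrt{\frac{8951}{2706}} = \frac{\sqrt{24221406}}{2706}$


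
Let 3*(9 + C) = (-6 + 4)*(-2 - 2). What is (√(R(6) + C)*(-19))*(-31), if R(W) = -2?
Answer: 2945*I*√3/3 ≈ 1700.3*I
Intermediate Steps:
C = -19/3 (C = -9 + ((-6 + 4)*(-2 - 2))/3 = -9 + (-2*(-4))/3 = -9 + (⅓)*8 = -9 + 8/3 = -19/3 ≈ -6.3333)
(√(R(6) + C)*(-19))*(-31) = (√(-2 - 19/3)*(-19))*(-31) = (√(-25/3)*(-19))*(-31) = ((5*I*√3/3)*(-19))*(-31) = -95*I*√3/3*(-31) = 2945*I*√3/3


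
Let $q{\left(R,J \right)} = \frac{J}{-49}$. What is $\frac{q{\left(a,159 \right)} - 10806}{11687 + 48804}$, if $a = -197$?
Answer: $- \frac{529653}{2964059} \approx -0.17869$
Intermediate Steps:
$q{\left(R,J \right)} = - \frac{J}{49}$ ($q{\left(R,J \right)} = J \left(- \frac{1}{49}\right) = - \frac{J}{49}$)
$\frac{q{\left(a,159 \right)} - 10806}{11687 + 48804} = \frac{\left(- \frac{1}{49}\right) 159 - 10806}{11687 + 48804} = \frac{- \frac{159}{49} - 10806}{60491} = \left(- \frac{529653}{49}\right) \frac{1}{60491} = - \frac{529653}{2964059}$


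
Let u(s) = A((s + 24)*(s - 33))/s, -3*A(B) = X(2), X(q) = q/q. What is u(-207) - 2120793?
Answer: -1317012452/621 ≈ -2.1208e+6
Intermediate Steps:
X(q) = 1
A(B) = -1/3 (A(B) = -1/3*1 = -1/3)
u(s) = -1/(3*s)
u(-207) - 2120793 = -1/3/(-207) - 2120793 = -1/3*(-1/207) - 2120793 = 1/621 - 2120793 = -1317012452/621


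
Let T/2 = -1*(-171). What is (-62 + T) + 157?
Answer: 437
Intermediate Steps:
T = 342 (T = 2*(-1*(-171)) = 2*171 = 342)
(-62 + T) + 157 = (-62 + 342) + 157 = 280 + 157 = 437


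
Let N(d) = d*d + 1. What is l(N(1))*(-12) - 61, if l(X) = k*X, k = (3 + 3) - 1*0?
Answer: -205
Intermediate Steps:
N(d) = 1 + d² (N(d) = d² + 1 = 1 + d²)
k = 6 (k = 6 + 0 = 6)
l(X) = 6*X
l(N(1))*(-12) - 61 = (6*(1 + 1²))*(-12) - 61 = (6*(1 + 1))*(-12) - 61 = (6*2)*(-12) - 61 = 12*(-12) - 61 = -144 - 61 = -205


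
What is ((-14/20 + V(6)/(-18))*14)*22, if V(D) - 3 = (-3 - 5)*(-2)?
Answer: -24332/45 ≈ -540.71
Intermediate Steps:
V(D) = 19 (V(D) = 3 + (-3 - 5)*(-2) = 3 - 8*(-2) = 3 + 16 = 19)
((-14/20 + V(6)/(-18))*14)*22 = ((-14/20 + 19/(-18))*14)*22 = ((-14*1/20 + 19*(-1/18))*14)*22 = ((-7/10 - 19/18)*14)*22 = -79/45*14*22 = -1106/45*22 = -24332/45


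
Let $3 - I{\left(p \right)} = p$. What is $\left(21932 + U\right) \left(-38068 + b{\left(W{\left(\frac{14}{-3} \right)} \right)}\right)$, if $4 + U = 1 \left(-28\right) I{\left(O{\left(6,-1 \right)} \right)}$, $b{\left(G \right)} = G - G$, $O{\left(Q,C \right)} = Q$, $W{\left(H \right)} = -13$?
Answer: $-837952816$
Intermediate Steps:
$I{\left(p \right)} = 3 - p$
$b{\left(G \right)} = 0$
$U = 80$ ($U = -4 + 1 \left(-28\right) \left(3 - 6\right) = -4 - 28 \left(3 - 6\right) = -4 - -84 = -4 + 84 = 80$)
$\left(21932 + U\right) \left(-38068 + b{\left(W{\left(\frac{14}{-3} \right)} \right)}\right) = \left(21932 + 80\right) \left(-38068 + 0\right) = 22012 \left(-38068\right) = -837952816$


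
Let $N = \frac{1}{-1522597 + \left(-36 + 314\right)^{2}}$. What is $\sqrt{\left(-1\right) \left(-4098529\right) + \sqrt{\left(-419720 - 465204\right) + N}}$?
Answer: $\frac{\sqrt{8561538823131317601 + 1445313 i \sqrt{1848543997499244669}}}{1445313} \approx 2024.5 + 0.23233 i$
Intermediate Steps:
$N = - \frac{1}{1445313}$ ($N = \frac{1}{-1522597 + 278^{2}} = \frac{1}{-1522597 + 77284} = \frac{1}{-1445313} = - \frac{1}{1445313} \approx -6.9189 \cdot 10^{-7}$)
$\sqrt{\left(-1\right) \left(-4098529\right) + \sqrt{\left(-419720 - 465204\right) + N}} = \sqrt{\left(-1\right) \left(-4098529\right) + \sqrt{\left(-419720 - 465204\right) - \frac{1}{1445313}}} = \sqrt{4098529 + \sqrt{\left(-419720 - 465204\right) - \frac{1}{1445313}}} = \sqrt{4098529 + \sqrt{-884924 - \frac{1}{1445313}}} = \sqrt{4098529 + \sqrt{- \frac{1278992161213}{1445313}}} = \sqrt{4098529 + \frac{i \sqrt{1848543997499244669}}{1445313}}$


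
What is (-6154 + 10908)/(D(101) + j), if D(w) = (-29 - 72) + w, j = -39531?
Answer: -4754/39531 ≈ -0.12026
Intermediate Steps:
D(w) = -101 + w
(-6154 + 10908)/(D(101) + j) = (-6154 + 10908)/((-101 + 101) - 39531) = 4754/(0 - 39531) = 4754/(-39531) = 4754*(-1/39531) = -4754/39531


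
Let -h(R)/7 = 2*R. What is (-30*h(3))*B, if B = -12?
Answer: -15120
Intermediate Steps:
h(R) = -14*R
(-30*h(3))*B = -(-420)*3*(-12) = -30*(-42)*(-12) = 1260*(-12) = -15120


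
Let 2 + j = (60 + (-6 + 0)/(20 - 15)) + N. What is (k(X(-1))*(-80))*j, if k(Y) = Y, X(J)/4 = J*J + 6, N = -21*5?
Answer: 107968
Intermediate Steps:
N = -105
X(J) = 24 + 4*J² (X(J) = 4*(J*J + 6) = 4*(J² + 6) = 4*(6 + J²) = 24 + 4*J²)
j = -241/5 (j = -2 + ((60 + (-6 + 0)/(20 - 15)) - 105) = -2 + ((60 - 6/5) - 105) = -2 + (294/5 - 105) = -2 - 231/5 = -241/5 ≈ -48.200)
(k(X(-1))*(-80))*j = ((24 + 4*(-1)²)*(-80))*(-241/5) = ((24 + 4*1)*(-80))*(-241/5) = ((24 + 4)*(-80))*(-241/5) = (28*(-80))*(-241/5) = -2240*(-241/5) = 107968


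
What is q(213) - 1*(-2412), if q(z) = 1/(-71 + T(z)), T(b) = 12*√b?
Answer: 870733/361 + 12*√213/25631 ≈ 2412.0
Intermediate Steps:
q(z) = 1/(-71 + 12*√z)
q(213) - 1*(-2412) = 1/(-71 + 12*√213) - 1*(-2412) = 1/(-71 + 12*√213) + 2412 = 2412 + 1/(-71 + 12*√213)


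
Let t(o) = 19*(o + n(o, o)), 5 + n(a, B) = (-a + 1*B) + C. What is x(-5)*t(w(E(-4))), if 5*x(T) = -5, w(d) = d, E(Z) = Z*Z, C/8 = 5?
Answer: -969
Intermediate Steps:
C = 40 (C = 8*5 = 40)
E(Z) = Z**2
n(a, B) = 35 + B - a (n(a, B) = -5 + ((-a + 1*B) + 40) = -5 + ((-a + B) + 40) = -5 + ((B - a) + 40) = -5 + (40 + B - a) = 35 + B - a)
x(T) = -1 (x(T) = (1/5)*(-5) = -1)
t(o) = 665 + 19*o (t(o) = 19*(o + (35 + o - o)) = 19*(o + 35) = 19*(35 + o) = 665 + 19*o)
x(-5)*t(w(E(-4))) = -(665 + 19*(-4)**2) = -(665 + 19*16) = -(665 + 304) = -1*969 = -969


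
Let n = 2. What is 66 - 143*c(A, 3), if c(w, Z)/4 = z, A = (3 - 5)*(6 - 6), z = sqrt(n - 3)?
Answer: 66 - 572*I ≈ 66.0 - 572.0*I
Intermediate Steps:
z = I (z = sqrt(2 - 3) = sqrt(-1) = I ≈ 1.0*I)
A = 0 (A = -2*0 = 0)
c(w, Z) = 4*I
66 - 143*c(A, 3) = 66 - 572*I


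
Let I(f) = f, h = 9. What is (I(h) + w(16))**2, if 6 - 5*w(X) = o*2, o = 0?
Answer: 2601/25 ≈ 104.04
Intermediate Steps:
w(X) = 6/5 (w(X) = 6/5 - 0*2 = 6/5 - 1/5*0 = 6/5 + 0 = 6/5)
(I(h) + w(16))**2 = (9 + 6/5)**2 = (51/5)**2 = 2601/25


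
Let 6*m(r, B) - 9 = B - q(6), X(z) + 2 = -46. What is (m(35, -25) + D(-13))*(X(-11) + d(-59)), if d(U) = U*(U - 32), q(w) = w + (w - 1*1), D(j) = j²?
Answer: 1750609/2 ≈ 8.7530e+5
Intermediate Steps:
X(z) = -48 (X(z) = -2 - 46 = -48)
q(w) = -1 + 2*w (q(w) = w + (w - 1) = w + (-1 + w) = -1 + 2*w)
d(U) = U*(-32 + U)
m(r, B) = -⅓ + B/6 (m(r, B) = 3/2 + (B - (-1 + 2*6))/6 = 3/2 + (B - (-1 + 12))/6 = 3/2 + (B - 1*11)/6 = 3/2 + (B - 11)/6 = 3/2 + (-11 + B)/6 = 3/2 + (-11/6 + B/6) = -⅓ + B/6)
(m(35, -25) + D(-13))*(X(-11) + d(-59)) = ((-⅓ + (⅙)*(-25)) + (-13)²)*(-48 - 59*(-32 - 59)) = ((-⅓ - 25/6) + 169)*(-48 - 59*(-91)) = (-9/2 + 169)*(-48 + 5369) = (329/2)*5321 = 1750609/2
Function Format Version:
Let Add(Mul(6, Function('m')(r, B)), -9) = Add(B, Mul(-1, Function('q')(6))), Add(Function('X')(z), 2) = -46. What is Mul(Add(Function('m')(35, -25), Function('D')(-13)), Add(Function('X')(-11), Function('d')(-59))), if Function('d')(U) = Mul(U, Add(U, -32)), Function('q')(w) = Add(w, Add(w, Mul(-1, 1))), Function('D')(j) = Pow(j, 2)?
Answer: Rational(1750609, 2) ≈ 8.7530e+5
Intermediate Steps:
Function('X')(z) = -48 (Function('X')(z) = Add(-2, -46) = -48)
Function('q')(w) = Add(-1, Mul(2, w)) (Function('q')(w) = Add(w, Add(w, -1)) = Add(w, Add(-1, w)) = Add(-1, Mul(2, w)))
Function('d')(U) = Mul(U, Add(-32, U))
Function('m')(r, B) = Add(Rational(-1, 3), Mul(Rational(1, 6), B)) (Function('m')(r, B) = Add(Rational(3, 2), Mul(Rational(1, 6), Add(B, Mul(-1, Add(-1, Mul(2, 6)))))) = Add(Rational(3, 2), Mul(Rational(1, 6), Add(B, Mul(-1, Add(-1, 12))))) = Add(Rational(3, 2), Mul(Rational(1, 6), Add(B, Mul(-1, 11)))) = Add(Rational(3, 2), Mul(Rational(1, 6), Add(B, -11))) = Add(Rational(3, 2), Mul(Rational(1, 6), Add(-11, B))) = Add(Rational(3, 2), Add(Rational(-11, 6), Mul(Rational(1, 6), B))) = Add(Rational(-1, 3), Mul(Rational(1, 6), B)))
Mul(Add(Function('m')(35, -25), Function('D')(-13)), Add(Function('X')(-11), Function('d')(-59))) = Mul(Add(Add(Rational(-1, 3), Mul(Rational(1, 6), -25)), Pow(-13, 2)), Add(-48, Mul(-59, Add(-32, -59)))) = Mul(Add(Add(Rational(-1, 3), Rational(-25, 6)), 169), Add(-48, Mul(-59, -91))) = Mul(Add(Rational(-9, 2), 169), Add(-48, 5369)) = Mul(Rational(329, 2), 5321) = Rational(1750609, 2)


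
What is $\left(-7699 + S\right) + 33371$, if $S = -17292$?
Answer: $8380$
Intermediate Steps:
$\left(-7699 + S\right) + 33371 = \left(-7699 - 17292\right) + 33371 = -24991 + 33371 = 8380$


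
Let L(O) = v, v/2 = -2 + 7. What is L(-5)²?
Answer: 100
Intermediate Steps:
v = 10 (v = 2*(-2 + 7) = 2*5 = 10)
L(O) = 10
L(-5)² = 10² = 100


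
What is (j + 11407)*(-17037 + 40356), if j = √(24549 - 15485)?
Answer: 265999833 + 46638*√2266 ≈ 2.6822e+8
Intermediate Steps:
j = 2*√2266 (j = √9064 = 2*√2266 ≈ 95.205)
(j + 11407)*(-17037 + 40356) = (2*√2266 + 11407)*(-17037 + 40356) = (11407 + 2*√2266)*23319 = 265999833 + 46638*√2266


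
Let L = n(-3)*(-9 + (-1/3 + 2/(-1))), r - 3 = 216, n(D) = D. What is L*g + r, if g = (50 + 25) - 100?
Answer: -631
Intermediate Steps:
r = 219 (r = 3 + 216 = 219)
g = -25 (g = 75 - 100 = -25)
L = 34 (L = -3*(-9 + (-1/3 + 2/(-1))) = -3*(-9 + (-1*⅓ + 2*(-1))) = -3*(-9 + (-⅓ - 2)) = -3*(-9 - 7/3) = -3*(-34/3) = 34)
L*g + r = 34*(-25) + 219 = -850 + 219 = -631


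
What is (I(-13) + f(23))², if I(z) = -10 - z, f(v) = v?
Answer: 676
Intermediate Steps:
(I(-13) + f(23))² = ((-10 - 1*(-13)) + 23)² = ((-10 + 13) + 23)² = (3 + 23)² = 26² = 676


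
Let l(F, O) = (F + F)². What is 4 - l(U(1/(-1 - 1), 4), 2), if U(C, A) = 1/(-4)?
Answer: 15/4 ≈ 3.7500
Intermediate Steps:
U(C, A) = -¼
l(F, O) = 4*F² (l(F, O) = (2*F)² = 4*F²)
4 - l(U(1/(-1 - 1), 4), 2) = 4 - 4*(-¼)² = 4 - 4/16 = 4 - 1*¼ = 4 - ¼ = 15/4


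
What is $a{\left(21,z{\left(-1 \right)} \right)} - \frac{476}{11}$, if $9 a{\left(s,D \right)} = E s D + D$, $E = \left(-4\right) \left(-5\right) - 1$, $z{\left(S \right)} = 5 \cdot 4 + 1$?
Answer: $\frac{29372}{33} \approx 890.06$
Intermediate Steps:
$z{\left(S \right)} = 21$ ($z{\left(S \right)} = 20 + 1 = 21$)
$E = 19$ ($E = 20 - 1 = 19$)
$a{\left(s,D \right)} = \frac{D}{9} + \frac{19 D s}{9}$ ($a{\left(s,D \right)} = \frac{19 s D + D}{9} = \frac{19 D s + D}{9} = \frac{D + 19 D s}{9} = \frac{D}{9} + \frac{19 D s}{9}$)
$a{\left(21,z{\left(-1 \right)} \right)} - \frac{476}{11} = \frac{1}{9} \cdot 21 \left(1 + 19 \cdot 21\right) - \frac{476}{11} = \frac{1}{9} \cdot 21 \left(1 + 399\right) - \frac{476}{11} = \frac{1}{9} \cdot 21 \cdot 400 - \frac{476}{11} = \frac{2800}{3} - \frac{476}{11} = \frac{29372}{33}$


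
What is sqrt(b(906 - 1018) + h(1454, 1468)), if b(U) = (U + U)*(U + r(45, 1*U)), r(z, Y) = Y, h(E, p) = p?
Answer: 2*sqrt(12911) ≈ 227.25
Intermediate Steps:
b(U) = 4*U**2 (b(U) = (U + U)*(U + 1*U) = (2*U)*(U + U) = (2*U)*(2*U) = 4*U**2)
sqrt(b(906 - 1018) + h(1454, 1468)) = sqrt(4*(906 - 1018)**2 + 1468) = sqrt(4*(-112)**2 + 1468) = sqrt(4*12544 + 1468) = sqrt(50176 + 1468) = sqrt(51644) = 2*sqrt(12911)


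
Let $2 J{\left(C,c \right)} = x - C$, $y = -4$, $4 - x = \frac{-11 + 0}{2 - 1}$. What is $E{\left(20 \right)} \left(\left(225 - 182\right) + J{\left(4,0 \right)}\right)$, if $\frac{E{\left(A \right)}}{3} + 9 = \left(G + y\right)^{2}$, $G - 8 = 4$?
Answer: $\frac{16005}{2} \approx 8002.5$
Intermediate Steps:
$x = 15$ ($x = 4 - \frac{-11 + 0}{2 - 1} = 4 - - \frac{11}{1} = 4 - \left(-11\right) 1 = 4 - -11 = 4 + 11 = 15$)
$G = 12$ ($G = 8 + 4 = 12$)
$E{\left(A \right)} = 165$ ($E{\left(A \right)} = -27 + 3 \left(12 - 4\right)^{2} = -27 + 3 \cdot 8^{2} = -27 + 3 \cdot 64 = -27 + 192 = 165$)
$J{\left(C,c \right)} = \frac{15}{2} - \frac{C}{2}$ ($J{\left(C,c \right)} = \frac{15 - C}{2} = \frac{15}{2} - \frac{C}{2}$)
$E{\left(20 \right)} \left(\left(225 - 182\right) + J{\left(4,0 \right)}\right) = 165 \left(\left(225 - 182\right) + \left(\frac{15}{2} - 2\right)\right) = 165 \left(43 + \frac{11}{2}\right) = 165 \cdot \frac{97}{2} = \frac{16005}{2}$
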